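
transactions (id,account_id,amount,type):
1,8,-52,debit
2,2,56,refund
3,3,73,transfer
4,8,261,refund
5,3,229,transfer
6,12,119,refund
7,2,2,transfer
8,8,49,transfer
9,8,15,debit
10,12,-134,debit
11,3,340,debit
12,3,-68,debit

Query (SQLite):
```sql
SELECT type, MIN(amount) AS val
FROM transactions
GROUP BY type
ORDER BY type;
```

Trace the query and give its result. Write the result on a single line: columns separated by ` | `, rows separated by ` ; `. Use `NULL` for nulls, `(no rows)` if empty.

Partition transactions by type; compute MIN(amount) within each group.
  debit: ids {1, 9, 10, 11, 12} → MIN(amount)=-134
  refund: ids {2, 4, 6} → MIN(amount)=56
  transfer: ids {3, 5, 7, 8} → MIN(amount)=2

debit | -134 ; refund | 56 ; transfer | 2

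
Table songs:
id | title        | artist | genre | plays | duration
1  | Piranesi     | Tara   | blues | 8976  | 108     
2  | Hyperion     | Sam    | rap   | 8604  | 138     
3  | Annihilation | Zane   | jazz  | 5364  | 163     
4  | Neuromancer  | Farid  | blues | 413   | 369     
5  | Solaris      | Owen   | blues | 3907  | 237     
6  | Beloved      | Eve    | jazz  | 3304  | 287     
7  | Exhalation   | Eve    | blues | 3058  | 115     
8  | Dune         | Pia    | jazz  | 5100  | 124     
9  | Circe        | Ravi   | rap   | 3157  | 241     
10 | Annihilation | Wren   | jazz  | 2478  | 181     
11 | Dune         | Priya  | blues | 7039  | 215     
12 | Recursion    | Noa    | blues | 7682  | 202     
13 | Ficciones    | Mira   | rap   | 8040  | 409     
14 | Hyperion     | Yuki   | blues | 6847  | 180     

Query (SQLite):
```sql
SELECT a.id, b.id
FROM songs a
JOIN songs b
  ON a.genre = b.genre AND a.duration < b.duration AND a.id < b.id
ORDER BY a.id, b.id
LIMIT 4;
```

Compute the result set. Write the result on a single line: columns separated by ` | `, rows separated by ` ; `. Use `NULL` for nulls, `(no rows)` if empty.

Pairs (a,b) with same genre, a.duration < b.duration, a.id < b.id.
genre groups: blues:{1,4,5,7,11,12,14} jazz:{3,6,8,10} rap:{2,9,13}
Ordered by (a.id, b.id); first 4.

1 | 4 ; 1 | 5 ; 1 | 7 ; 1 | 11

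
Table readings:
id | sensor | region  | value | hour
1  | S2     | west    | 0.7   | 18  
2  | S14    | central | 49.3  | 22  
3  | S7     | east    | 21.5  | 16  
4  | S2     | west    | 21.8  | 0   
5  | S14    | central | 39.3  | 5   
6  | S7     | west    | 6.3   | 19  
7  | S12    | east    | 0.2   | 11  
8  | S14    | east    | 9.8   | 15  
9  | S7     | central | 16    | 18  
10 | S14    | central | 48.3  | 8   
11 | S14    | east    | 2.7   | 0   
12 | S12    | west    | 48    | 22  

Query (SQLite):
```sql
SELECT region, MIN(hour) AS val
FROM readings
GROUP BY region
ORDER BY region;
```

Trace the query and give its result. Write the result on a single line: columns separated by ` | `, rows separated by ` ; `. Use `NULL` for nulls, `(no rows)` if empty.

Partition readings by region; compute MIN(hour) within each group.
  central: ids {2, 5, 9, 10} → MIN(hour)=5
  east: ids {3, 7, 8, 11} → MIN(hour)=0
  west: ids {1, 4, 6, 12} → MIN(hour)=0

central | 5 ; east | 0 ; west | 0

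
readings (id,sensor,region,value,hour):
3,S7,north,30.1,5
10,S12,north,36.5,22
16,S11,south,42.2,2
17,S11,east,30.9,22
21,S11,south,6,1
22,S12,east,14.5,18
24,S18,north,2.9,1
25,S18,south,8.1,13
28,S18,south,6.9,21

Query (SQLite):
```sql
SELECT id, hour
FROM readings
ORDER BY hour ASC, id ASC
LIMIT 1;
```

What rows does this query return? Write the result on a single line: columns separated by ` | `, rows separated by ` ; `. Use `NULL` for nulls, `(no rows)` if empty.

Sort by hour asc, tiebreak id asc: (1, id=21), (1, id=24), (2, id=16), (5, id=3) …. Take first 1.

21 | 1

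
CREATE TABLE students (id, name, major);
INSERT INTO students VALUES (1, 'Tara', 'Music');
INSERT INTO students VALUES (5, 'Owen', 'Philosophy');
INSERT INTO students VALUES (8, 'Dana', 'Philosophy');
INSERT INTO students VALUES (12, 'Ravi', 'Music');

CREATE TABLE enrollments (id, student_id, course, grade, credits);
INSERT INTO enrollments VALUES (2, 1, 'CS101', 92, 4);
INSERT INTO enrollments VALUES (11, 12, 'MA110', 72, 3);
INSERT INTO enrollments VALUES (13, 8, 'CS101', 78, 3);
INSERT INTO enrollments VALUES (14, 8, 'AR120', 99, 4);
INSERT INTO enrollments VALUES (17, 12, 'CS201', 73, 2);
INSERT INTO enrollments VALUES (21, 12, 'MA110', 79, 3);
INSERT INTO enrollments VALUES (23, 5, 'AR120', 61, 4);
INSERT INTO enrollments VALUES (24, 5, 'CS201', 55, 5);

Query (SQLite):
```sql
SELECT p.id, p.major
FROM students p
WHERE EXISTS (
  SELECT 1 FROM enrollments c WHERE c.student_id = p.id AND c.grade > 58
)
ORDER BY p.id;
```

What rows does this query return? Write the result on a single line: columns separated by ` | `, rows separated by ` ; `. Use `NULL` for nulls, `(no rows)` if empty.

For each students row, check whether any enrollments with matching student_id has grade > 58.
Keep rows where that is true.

1 | Music ; 5 | Philosophy ; 8 | Philosophy ; 12 | Music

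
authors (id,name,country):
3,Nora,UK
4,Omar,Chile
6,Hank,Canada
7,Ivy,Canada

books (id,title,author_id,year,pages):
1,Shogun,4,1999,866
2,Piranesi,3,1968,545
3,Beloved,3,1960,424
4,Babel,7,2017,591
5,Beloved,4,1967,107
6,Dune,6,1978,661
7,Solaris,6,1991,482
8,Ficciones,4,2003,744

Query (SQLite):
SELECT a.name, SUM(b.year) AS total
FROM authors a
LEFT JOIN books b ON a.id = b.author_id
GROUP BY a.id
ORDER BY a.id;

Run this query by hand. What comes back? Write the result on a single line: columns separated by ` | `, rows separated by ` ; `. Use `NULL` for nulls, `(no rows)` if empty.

Nora | 3928 ; Omar | 5969 ; Hank | 3969 ; Ivy | 2017

LEFT JOIN keeps every authors row; unmatched ones get NULL for books columns.
Group by authors.id and compute SUM(b.year). SUM over an all-NULL group is NULL.
  3: ids {2, 3} → SUM(b.year)=3928
  4: ids {1, 5, 8} → SUM(b.year)=5969
  6: ids {6, 7} → SUM(b.year)=3969
  7: ids {4} → SUM(b.year)=2017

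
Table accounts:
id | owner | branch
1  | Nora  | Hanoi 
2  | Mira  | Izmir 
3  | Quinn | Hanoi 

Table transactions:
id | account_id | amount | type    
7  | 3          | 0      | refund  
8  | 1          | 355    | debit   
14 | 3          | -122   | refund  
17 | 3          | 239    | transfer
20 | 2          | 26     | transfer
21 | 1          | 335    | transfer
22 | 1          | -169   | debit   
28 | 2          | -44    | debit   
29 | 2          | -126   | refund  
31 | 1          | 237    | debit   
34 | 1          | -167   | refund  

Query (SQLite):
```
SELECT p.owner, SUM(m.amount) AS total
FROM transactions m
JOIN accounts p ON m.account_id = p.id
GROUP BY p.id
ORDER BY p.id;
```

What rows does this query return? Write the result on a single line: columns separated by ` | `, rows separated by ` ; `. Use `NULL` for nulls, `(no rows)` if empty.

Join each transactions row to its accounts via account_id.
Group joined rows by accounts.id; compute SUM(m.amount) per group.
  1: ids {8, 21, 22, 31, 34} → SUM(m.amount)=591
  2: ids {20, 28, 29} → SUM(m.amount)=-144
  3: ids {7, 14, 17} → SUM(m.amount)=117

Nora | 591 ; Mira | -144 ; Quinn | 117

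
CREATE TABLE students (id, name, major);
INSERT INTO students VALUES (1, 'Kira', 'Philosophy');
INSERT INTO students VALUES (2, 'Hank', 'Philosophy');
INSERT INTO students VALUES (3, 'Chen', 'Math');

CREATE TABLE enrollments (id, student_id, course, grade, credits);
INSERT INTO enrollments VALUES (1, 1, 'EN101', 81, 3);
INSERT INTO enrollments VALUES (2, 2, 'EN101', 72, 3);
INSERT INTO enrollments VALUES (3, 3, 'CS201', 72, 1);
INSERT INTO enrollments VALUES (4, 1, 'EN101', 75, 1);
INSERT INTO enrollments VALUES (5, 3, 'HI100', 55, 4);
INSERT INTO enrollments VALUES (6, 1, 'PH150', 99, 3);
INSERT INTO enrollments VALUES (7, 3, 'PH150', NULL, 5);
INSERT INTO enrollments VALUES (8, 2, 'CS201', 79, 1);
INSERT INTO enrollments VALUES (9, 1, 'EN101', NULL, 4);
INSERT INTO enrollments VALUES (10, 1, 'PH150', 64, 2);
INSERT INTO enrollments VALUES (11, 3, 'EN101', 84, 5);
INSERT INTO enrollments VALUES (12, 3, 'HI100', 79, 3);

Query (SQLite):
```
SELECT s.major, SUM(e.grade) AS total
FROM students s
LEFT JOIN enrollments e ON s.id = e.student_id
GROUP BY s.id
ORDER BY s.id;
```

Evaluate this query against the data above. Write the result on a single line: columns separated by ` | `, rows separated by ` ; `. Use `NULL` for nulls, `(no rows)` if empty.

LEFT JOIN keeps every students row; unmatched ones get NULL for enrollments columns.
Group by students.id and compute SUM(e.grade). SUM over an all-NULL group is NULL.
  1: ids {1, 4, 6, 9, 10} → SUM(e.grade)=319
  2: ids {2, 8} → SUM(e.grade)=151
  3: ids {3, 5, 7, 11, 12} → SUM(e.grade)=290

Philosophy | 319 ; Philosophy | 151 ; Math | 290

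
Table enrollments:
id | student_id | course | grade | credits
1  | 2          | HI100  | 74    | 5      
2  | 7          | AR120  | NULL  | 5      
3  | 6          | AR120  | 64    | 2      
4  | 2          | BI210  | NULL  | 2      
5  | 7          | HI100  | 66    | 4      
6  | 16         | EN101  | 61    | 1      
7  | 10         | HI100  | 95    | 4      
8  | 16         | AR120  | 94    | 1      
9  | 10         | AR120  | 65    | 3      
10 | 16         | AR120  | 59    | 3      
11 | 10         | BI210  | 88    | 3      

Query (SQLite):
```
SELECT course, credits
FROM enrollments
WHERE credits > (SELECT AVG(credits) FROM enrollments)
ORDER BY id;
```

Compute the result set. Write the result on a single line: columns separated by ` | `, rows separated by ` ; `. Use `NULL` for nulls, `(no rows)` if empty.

Scalar subquery: AVG(credits) over all enrollments rows = 3.0.
Keep rows where credits > that value.

HI100 | 5 ; AR120 | 5 ; HI100 | 4 ; HI100 | 4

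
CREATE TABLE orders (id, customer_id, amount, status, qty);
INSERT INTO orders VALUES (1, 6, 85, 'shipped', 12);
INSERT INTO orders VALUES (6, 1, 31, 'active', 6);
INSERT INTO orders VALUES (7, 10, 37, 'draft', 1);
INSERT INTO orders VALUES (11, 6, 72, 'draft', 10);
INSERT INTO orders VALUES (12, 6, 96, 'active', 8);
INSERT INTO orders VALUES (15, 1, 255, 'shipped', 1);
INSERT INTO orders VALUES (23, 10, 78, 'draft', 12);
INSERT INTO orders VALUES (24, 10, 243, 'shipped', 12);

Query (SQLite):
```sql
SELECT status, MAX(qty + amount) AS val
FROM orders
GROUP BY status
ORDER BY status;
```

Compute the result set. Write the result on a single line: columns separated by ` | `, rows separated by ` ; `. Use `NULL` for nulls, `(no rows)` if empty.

active | 104 ; draft | 90 ; shipped | 256

For each row compute qty + amount.
Group by status; take MAX of the expression per group.
  active: ids {6, 12} → MAX(qty + amount)=104
  draft: ids {7, 11, 23} → MAX(qty + amount)=90
  shipped: ids {1, 15, 24} → MAX(qty + amount)=256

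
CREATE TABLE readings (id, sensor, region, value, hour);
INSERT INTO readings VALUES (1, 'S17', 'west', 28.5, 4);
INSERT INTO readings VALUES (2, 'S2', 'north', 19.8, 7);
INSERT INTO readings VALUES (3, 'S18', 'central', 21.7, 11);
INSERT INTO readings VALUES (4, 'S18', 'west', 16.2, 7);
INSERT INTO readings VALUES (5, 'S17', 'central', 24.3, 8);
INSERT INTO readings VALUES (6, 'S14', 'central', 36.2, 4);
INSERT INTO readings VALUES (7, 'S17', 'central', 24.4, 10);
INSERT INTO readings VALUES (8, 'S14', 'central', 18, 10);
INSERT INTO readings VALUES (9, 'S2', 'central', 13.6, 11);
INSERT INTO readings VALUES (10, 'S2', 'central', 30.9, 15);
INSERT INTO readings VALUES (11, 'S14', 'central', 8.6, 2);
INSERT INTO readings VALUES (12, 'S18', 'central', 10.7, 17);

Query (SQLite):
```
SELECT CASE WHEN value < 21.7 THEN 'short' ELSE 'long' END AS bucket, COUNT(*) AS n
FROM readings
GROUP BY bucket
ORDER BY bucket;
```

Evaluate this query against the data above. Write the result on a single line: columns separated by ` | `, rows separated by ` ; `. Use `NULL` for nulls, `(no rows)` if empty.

Bucket rows by value < 21.7 → 'short' else 'long'; count each bucket.

long | 6 ; short | 6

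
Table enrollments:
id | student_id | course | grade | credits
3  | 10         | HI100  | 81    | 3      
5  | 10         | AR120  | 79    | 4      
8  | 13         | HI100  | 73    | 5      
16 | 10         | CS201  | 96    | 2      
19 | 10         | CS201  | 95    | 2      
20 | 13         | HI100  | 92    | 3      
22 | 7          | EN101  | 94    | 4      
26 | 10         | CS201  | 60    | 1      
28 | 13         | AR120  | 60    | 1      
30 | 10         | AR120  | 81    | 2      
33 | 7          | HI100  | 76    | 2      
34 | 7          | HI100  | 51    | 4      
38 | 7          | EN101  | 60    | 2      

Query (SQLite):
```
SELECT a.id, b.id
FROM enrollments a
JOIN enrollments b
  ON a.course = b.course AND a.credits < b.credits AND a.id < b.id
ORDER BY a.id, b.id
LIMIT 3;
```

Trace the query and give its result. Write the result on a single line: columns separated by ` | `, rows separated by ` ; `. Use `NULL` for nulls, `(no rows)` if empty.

3 | 8 ; 3 | 34 ; 20 | 34

Pairs (a,b) with same course, a.credits < b.credits, a.id < b.id.
course groups: AR120:{5,28,30} CS201:{16,19,26} EN101:{22,38} HI100:{3,8,20,33,34}
Ordered by (a.id, b.id); first 3.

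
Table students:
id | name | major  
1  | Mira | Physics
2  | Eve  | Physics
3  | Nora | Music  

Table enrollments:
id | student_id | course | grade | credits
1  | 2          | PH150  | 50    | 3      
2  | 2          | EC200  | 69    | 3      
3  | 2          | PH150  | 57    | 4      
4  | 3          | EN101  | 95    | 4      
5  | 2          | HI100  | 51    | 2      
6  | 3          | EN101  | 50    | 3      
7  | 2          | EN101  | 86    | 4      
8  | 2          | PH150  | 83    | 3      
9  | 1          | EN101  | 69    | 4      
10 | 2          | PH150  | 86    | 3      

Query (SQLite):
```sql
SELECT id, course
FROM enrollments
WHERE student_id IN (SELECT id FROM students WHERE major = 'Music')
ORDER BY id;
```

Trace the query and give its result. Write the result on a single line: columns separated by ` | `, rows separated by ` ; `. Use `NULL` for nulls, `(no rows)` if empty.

Inner query: students.id where major = 'Music'.
Outer: keep enrollments rows whose student_id is in that set.
Inner query → {3}

4 | EN101 ; 6 | EN101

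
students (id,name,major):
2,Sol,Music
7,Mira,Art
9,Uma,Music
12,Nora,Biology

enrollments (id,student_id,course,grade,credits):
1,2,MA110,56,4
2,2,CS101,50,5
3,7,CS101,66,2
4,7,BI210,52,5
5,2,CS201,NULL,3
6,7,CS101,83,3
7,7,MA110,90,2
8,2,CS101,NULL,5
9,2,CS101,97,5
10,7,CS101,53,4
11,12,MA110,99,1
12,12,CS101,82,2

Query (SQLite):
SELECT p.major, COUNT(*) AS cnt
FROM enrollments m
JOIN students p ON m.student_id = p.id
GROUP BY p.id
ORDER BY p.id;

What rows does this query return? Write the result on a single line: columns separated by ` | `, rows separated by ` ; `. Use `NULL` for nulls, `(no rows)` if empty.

Join each enrollments row to its students via student_id.
Group joined rows by students.id; compute COUNT(*) per group.
  2: ids {1, 2, 5, 8, 9} → COUNT(*)=5
  7: ids {3, 4, 6, 7, 10} → COUNT(*)=5
  12: ids {11, 12} → COUNT(*)=2

Music | 5 ; Art | 5 ; Biology | 2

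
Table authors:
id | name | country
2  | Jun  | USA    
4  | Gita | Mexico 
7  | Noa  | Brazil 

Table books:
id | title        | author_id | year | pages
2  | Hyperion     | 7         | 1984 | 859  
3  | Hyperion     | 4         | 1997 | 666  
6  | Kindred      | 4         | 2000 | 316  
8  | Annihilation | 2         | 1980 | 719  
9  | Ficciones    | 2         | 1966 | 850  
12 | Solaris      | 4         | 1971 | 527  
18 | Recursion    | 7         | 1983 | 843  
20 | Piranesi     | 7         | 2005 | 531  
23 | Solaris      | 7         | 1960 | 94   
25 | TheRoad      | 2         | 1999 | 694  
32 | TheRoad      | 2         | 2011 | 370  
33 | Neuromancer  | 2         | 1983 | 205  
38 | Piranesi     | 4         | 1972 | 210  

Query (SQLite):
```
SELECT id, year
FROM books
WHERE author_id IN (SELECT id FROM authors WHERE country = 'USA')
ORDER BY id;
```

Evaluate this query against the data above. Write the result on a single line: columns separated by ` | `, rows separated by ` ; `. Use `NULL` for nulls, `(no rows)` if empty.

Inner query: authors.id where country = 'USA'.
Outer: keep books rows whose author_id is in that set.
Inner query → {2}

8 | 1980 ; 9 | 1966 ; 25 | 1999 ; 32 | 2011 ; 33 | 1983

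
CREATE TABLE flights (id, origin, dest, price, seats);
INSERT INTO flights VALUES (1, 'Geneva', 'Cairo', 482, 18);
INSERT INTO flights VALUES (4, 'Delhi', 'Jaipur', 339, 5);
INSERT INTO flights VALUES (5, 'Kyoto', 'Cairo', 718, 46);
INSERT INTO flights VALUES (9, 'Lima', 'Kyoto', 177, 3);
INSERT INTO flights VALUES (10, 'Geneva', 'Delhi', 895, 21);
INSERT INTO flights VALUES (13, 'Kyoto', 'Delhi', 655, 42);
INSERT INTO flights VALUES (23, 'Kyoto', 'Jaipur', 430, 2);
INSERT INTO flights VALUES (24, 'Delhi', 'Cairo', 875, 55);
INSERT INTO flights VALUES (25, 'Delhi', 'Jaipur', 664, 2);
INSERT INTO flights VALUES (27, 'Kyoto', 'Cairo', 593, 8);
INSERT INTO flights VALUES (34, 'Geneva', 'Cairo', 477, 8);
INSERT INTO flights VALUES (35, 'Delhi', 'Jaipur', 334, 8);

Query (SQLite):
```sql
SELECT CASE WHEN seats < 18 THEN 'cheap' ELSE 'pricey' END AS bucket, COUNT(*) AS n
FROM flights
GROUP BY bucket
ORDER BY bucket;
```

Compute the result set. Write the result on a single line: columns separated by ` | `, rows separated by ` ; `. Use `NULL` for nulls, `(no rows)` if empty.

cheap | 7 ; pricey | 5

Bucket rows by seats < 18 → 'cheap' else 'pricey'; count each bucket.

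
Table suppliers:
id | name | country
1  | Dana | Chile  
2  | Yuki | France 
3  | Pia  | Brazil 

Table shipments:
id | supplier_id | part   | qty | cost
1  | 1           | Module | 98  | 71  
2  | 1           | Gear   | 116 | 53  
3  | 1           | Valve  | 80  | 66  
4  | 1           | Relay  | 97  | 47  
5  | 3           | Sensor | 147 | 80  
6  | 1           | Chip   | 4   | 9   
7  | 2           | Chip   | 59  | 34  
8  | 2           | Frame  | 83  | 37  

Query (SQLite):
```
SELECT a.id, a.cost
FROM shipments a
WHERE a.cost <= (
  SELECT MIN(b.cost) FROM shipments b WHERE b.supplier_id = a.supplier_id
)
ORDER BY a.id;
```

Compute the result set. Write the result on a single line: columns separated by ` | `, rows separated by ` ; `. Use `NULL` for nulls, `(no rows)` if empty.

For each shipments row a, compute MIN(cost) over rows sharing a.supplier_id.
Keep row a if a.cost <= that per-group MIN.
  supplier_id=1: MIN(cost) = 9
  supplier_id=2: MIN(cost) = 34
  supplier_id=3: MIN(cost) = 80

5 | 80 ; 6 | 9 ; 7 | 34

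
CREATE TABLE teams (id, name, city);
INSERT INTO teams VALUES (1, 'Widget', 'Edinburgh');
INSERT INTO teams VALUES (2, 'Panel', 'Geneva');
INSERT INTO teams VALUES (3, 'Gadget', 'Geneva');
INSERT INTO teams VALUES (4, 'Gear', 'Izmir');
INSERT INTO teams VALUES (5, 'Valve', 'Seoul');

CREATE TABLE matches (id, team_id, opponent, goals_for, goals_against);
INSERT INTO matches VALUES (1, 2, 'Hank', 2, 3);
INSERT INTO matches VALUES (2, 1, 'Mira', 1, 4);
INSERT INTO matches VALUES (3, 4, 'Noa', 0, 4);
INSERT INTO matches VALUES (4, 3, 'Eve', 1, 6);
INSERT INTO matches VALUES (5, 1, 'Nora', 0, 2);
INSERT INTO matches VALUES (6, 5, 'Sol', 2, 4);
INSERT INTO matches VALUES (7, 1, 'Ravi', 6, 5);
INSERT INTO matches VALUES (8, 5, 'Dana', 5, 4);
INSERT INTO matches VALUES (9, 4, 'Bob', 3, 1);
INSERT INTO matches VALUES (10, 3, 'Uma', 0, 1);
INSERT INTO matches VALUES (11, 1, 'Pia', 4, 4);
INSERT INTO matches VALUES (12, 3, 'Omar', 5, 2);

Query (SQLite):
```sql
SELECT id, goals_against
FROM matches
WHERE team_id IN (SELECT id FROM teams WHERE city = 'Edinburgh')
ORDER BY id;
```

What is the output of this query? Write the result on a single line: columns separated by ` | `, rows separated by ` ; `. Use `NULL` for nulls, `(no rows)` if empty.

Inner query: teams.id where city = 'Edinburgh'.
Outer: keep matches rows whose team_id is in that set.
Inner query → {1}

2 | 4 ; 5 | 2 ; 7 | 5 ; 11 | 4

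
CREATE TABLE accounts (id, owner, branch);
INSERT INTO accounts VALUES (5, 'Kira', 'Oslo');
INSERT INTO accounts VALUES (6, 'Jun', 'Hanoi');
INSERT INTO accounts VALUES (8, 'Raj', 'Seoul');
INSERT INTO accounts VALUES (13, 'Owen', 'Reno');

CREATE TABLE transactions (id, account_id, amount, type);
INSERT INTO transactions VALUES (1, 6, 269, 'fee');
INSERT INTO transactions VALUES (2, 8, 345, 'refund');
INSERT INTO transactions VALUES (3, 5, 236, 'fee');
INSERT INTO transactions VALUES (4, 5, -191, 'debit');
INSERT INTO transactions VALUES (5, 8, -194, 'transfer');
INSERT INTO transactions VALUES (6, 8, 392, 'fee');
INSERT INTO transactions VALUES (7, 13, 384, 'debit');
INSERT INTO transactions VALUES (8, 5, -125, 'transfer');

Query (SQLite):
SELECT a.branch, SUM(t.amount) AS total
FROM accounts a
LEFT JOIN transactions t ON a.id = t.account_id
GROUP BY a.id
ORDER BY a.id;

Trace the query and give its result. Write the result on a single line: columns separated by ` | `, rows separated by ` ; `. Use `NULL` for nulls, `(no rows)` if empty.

LEFT JOIN keeps every accounts row; unmatched ones get NULL for transactions columns.
Group by accounts.id and compute SUM(t.amount). SUM over an all-NULL group is NULL.
  5: ids {3, 4, 8} → SUM(t.amount)=-80
  6: ids {1} → SUM(t.amount)=269
  8: ids {2, 5, 6} → SUM(t.amount)=543
  13: ids {7} → SUM(t.amount)=384

Oslo | -80 ; Hanoi | 269 ; Seoul | 543 ; Reno | 384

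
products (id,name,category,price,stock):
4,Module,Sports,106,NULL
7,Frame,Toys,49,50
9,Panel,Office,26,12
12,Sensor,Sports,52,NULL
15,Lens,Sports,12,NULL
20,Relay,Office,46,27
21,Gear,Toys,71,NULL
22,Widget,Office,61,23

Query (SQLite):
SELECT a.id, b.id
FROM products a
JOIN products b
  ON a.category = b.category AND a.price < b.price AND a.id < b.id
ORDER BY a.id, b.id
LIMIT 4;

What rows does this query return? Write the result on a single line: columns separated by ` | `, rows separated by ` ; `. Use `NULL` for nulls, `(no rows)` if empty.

Pairs (a,b) with same category, a.price < b.price, a.id < b.id.
category groups: Office:{9,20,22} Sports:{4,12,15} Toys:{7,21}
Ordered by (a.id, b.id); first 4.

7 | 21 ; 9 | 20 ; 9 | 22 ; 20 | 22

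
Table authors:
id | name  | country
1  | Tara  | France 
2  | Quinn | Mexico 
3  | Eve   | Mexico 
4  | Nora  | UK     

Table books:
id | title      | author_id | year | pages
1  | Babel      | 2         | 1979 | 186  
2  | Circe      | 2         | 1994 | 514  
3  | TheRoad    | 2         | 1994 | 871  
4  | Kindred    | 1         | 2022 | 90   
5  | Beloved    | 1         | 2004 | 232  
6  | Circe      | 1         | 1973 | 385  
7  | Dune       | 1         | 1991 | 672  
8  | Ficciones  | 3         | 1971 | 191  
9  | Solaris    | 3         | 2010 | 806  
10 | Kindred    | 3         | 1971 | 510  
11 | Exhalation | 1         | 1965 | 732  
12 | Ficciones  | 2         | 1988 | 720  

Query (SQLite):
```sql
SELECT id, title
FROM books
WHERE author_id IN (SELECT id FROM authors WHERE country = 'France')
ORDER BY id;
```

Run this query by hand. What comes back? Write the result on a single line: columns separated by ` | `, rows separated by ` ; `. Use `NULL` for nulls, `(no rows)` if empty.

Inner query: authors.id where country = 'France'.
Outer: keep books rows whose author_id is in that set.
Inner query → {1}

4 | Kindred ; 5 | Beloved ; 6 | Circe ; 7 | Dune ; 11 | Exhalation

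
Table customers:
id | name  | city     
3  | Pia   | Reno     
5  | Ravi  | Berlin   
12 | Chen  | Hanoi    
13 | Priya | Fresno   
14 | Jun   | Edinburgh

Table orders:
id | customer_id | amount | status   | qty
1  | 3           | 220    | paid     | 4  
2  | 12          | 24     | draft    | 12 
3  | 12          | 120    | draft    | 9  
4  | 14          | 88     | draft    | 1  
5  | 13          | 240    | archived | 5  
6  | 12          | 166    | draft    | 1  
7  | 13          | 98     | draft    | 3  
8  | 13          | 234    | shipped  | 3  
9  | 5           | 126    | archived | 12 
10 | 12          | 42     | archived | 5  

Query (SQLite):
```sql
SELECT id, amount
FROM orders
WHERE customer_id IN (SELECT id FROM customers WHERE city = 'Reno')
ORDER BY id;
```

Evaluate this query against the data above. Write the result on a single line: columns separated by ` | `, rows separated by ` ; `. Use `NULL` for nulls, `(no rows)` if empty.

Inner query: customers.id where city = 'Reno'.
Outer: keep orders rows whose customer_id is in that set.
Inner query → {3}

1 | 220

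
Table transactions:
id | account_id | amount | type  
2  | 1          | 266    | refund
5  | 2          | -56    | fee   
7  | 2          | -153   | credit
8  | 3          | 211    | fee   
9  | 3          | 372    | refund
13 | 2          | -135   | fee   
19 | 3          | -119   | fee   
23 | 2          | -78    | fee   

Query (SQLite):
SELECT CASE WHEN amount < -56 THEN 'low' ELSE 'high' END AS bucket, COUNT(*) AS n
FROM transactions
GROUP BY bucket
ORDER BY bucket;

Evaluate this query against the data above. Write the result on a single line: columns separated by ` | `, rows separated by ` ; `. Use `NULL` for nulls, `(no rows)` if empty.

Bucket rows by amount < -56 → 'low' else 'high'; count each bucket.

high | 4 ; low | 4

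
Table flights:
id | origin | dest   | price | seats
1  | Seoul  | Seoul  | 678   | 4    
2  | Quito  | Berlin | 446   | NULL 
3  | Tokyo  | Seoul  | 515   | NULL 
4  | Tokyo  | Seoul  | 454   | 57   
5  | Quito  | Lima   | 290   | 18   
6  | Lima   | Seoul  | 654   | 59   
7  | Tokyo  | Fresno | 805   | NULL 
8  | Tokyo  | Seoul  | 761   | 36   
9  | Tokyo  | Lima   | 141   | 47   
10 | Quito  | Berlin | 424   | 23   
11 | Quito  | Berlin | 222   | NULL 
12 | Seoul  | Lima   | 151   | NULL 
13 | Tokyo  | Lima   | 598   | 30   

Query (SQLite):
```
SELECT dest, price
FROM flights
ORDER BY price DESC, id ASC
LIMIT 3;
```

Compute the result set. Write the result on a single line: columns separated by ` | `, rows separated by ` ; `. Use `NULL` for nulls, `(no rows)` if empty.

Fresno | 805 ; Seoul | 761 ; Seoul | 678

Sort by price desc, tiebreak id asc: (805, id=7), (761, id=8), (678, id=1), (654, id=6), (598, id=13), (515, id=3) …. Take first 3.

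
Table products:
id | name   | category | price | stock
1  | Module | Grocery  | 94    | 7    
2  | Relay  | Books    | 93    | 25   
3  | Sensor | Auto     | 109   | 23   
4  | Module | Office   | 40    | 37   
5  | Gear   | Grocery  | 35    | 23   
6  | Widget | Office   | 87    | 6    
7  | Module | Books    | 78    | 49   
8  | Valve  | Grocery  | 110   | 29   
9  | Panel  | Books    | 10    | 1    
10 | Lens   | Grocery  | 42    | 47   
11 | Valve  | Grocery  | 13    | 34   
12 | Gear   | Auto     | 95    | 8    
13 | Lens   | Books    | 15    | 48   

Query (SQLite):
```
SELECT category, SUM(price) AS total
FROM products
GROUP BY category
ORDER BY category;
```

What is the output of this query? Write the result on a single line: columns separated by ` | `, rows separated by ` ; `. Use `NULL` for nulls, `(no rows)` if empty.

Partition products by category; compute SUM(price) within each group.
  Auto: ids {3, 12} → SUM(price)=204
  Books: ids {2, 7, 9, 13} → SUM(price)=196
  Grocery: ids {1, 5, 8, 10, 11} → SUM(price)=294
  Office: ids {4, 6} → SUM(price)=127

Auto | 204 ; Books | 196 ; Grocery | 294 ; Office | 127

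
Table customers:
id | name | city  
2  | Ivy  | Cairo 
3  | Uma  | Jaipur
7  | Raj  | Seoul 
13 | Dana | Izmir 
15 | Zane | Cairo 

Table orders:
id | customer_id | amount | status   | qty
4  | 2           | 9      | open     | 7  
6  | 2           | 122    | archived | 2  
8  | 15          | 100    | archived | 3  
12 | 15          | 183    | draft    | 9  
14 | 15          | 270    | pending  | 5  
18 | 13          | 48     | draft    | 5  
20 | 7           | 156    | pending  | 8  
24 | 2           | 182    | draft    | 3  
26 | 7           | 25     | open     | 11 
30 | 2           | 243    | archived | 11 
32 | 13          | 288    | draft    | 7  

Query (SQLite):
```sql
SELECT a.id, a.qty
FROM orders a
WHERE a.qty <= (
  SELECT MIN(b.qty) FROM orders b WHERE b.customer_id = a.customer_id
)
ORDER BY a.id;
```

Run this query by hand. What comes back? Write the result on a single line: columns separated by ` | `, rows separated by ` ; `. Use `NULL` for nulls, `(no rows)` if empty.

For each orders row a, compute MIN(qty) over rows sharing a.customer_id.
Keep row a if a.qty <= that per-group MIN.
  customer_id=2: MIN(qty) = 2
  customer_id=7: MIN(qty) = 8
  customer_id=13: MIN(qty) = 5
  customer_id=15: MIN(qty) = 3

6 | 2 ; 8 | 3 ; 18 | 5 ; 20 | 8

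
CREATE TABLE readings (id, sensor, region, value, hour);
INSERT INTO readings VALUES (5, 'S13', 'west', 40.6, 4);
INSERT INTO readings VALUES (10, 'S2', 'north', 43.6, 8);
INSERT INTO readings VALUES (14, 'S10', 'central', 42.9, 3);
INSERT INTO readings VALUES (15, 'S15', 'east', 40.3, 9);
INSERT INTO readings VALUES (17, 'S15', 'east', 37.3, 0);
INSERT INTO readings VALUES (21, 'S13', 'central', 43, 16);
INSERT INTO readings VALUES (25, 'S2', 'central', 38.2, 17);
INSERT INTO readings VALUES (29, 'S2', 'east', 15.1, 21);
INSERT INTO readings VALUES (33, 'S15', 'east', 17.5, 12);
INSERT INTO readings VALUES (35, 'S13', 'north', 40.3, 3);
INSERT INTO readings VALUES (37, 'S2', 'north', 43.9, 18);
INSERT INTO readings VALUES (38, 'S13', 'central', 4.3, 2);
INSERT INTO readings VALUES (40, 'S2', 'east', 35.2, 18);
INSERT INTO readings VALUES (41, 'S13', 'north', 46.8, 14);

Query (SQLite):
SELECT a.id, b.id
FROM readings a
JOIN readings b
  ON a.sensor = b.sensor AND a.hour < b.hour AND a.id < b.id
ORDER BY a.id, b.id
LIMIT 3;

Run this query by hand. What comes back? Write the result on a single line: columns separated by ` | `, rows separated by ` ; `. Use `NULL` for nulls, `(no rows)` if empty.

Pairs (a,b) with same sensor, a.hour < b.hour, a.id < b.id.
sensor groups: S10:{14} S13:{5,21,35,38,41} S15:{15,17,33} S2:{10,25,29,37,40}
Ordered by (a.id, b.id); first 3.

5 | 21 ; 5 | 41 ; 10 | 25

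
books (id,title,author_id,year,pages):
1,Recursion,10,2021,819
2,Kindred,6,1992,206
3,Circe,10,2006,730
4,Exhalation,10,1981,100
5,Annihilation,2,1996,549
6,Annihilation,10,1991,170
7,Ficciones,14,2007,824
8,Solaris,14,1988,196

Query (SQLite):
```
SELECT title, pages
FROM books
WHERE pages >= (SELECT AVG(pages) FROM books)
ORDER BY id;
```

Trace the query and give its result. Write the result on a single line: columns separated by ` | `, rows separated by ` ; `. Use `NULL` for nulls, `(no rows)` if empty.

Scalar subquery: AVG(pages) over all books rows = 449.25.
Keep rows where pages >= that value.

Recursion | 819 ; Circe | 730 ; Annihilation | 549 ; Ficciones | 824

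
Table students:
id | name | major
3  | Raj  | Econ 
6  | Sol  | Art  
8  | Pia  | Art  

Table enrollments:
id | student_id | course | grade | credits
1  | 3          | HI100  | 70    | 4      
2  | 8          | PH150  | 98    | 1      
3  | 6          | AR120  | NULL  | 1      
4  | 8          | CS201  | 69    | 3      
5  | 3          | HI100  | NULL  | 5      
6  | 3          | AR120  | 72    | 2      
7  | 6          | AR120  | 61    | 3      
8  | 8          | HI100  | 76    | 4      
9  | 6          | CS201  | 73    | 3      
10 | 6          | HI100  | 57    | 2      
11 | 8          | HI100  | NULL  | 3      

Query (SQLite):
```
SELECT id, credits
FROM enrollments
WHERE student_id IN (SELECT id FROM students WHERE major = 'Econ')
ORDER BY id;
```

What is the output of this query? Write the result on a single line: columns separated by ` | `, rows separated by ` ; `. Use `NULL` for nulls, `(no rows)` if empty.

Inner query: students.id where major = 'Econ'.
Outer: keep enrollments rows whose student_id is in that set.
Inner query → {3}

1 | 4 ; 5 | 5 ; 6 | 2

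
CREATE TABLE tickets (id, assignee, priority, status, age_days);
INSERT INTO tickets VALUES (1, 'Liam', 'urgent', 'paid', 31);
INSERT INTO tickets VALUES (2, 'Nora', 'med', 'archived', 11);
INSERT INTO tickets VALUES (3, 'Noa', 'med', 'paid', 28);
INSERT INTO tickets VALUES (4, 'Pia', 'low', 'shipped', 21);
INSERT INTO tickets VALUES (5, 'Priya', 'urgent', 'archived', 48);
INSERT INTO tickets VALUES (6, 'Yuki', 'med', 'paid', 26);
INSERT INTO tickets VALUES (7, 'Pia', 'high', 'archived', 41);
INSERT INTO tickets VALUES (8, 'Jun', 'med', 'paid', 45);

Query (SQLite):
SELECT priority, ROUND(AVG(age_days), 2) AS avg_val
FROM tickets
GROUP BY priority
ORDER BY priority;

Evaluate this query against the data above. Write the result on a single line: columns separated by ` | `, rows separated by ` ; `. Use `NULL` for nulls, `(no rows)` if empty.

high | 41 ; low | 21 ; med | 27.5 ; urgent | 39.5

Partition tickets by priority; compute ROUND(AVG(age_days), 2) within each group.
  high: ids {7} → ROUND(AVG(age_days), 2)=41
  low: ids {4} → ROUND(AVG(age_days), 2)=21
  med: ids {2, 3, 6, 8} → ROUND(AVG(age_days), 2)=27.5
  urgent: ids {1, 5} → ROUND(AVG(age_days), 2)=39.5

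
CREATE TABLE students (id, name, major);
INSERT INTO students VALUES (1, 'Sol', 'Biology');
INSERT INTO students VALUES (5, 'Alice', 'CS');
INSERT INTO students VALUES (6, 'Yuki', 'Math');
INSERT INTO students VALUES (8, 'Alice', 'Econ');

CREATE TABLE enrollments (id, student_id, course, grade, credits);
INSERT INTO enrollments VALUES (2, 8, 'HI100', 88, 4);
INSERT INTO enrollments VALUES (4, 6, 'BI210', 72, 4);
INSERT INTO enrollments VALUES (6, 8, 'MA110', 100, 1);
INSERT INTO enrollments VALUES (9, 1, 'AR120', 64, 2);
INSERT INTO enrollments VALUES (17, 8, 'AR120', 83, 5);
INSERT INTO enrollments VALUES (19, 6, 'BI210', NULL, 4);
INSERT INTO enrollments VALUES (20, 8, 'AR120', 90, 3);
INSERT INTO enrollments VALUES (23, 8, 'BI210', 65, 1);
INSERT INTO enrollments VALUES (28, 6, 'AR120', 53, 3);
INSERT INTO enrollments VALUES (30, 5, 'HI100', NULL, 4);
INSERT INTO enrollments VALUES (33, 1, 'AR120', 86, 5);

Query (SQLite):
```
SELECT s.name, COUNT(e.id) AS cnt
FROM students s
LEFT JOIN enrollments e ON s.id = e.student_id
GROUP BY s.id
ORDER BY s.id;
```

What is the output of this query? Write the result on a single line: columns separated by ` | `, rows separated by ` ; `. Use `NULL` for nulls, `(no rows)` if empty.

LEFT JOIN keeps every students row; unmatched ones get NULL for enrollments columns.
Group by students.id and compute COUNT(e.id). COUNT(col) of an all-NULL group is 0.
  1: ids {9, 33} → COUNT(e.id)=2
  5: ids {30} → COUNT(e.id)=1
  6: ids {4, 19, 28} → COUNT(e.id)=3
  8: ids {2, 6, 17, 20, 23} → COUNT(e.id)=5

Sol | 2 ; Alice | 1 ; Yuki | 3 ; Alice | 5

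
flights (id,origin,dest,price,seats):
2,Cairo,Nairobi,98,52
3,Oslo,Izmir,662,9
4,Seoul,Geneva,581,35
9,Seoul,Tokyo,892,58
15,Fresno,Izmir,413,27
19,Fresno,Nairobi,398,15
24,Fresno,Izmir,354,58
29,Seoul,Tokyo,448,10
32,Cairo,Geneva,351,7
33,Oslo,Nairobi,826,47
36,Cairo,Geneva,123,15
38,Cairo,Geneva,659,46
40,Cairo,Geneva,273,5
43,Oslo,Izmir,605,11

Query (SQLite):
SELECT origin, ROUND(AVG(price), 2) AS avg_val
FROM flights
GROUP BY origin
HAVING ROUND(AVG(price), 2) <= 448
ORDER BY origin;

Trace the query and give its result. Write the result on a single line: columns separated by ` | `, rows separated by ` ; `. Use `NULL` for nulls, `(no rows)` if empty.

Partition flights by origin; compute ROUND(AVG(price), 2) within each group.
HAVING: keep groups where ROUND(AVG(price), 2) <= 448.
  Cairo: ids {2, 32, 36, 38, 40} → ROUND(AVG(price), 2)=300.8
  Fresno: ids {15, 19, 24} → ROUND(AVG(price), 2)=388.33
  Oslo: ids {3, 33, 43} → ROUND(AVG(price), 2)=697.67
  Seoul: ids {4, 9, 29} → ROUND(AVG(price), 2)=640.33

Cairo | 300.8 ; Fresno | 388.33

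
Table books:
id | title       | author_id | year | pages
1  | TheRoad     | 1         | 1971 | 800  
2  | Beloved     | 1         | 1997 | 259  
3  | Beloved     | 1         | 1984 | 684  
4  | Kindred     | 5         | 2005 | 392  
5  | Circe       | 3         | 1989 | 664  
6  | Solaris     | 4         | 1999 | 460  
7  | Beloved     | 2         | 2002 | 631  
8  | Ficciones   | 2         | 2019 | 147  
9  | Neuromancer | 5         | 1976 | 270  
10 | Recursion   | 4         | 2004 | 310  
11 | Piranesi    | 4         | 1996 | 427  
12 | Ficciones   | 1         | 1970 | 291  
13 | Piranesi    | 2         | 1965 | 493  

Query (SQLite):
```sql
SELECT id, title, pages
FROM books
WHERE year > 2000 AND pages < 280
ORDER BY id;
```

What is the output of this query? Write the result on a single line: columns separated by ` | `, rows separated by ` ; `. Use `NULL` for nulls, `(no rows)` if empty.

8 | Ficciones | 147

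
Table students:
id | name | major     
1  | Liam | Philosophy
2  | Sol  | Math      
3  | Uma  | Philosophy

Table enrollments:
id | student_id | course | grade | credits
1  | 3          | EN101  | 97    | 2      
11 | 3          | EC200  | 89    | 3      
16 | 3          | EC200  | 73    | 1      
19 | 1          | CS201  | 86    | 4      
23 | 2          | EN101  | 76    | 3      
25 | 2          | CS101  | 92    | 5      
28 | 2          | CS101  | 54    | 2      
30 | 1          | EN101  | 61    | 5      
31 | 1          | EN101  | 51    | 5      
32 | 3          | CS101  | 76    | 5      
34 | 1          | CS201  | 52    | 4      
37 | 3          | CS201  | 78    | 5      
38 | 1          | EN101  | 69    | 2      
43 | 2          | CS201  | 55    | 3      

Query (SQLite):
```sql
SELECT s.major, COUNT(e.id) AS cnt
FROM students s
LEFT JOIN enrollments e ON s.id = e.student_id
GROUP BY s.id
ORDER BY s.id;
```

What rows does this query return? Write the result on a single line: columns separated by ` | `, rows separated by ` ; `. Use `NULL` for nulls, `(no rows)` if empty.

LEFT JOIN keeps every students row; unmatched ones get NULL for enrollments columns.
Group by students.id and compute COUNT(e.id). COUNT(col) of an all-NULL group is 0.
  1: ids {19, 30, 31, 34, 38} → COUNT(e.id)=5
  2: ids {23, 25, 28, 43} → COUNT(e.id)=4
  3: ids {1, 11, 16, 32, 37} → COUNT(e.id)=5

Philosophy | 5 ; Math | 4 ; Philosophy | 5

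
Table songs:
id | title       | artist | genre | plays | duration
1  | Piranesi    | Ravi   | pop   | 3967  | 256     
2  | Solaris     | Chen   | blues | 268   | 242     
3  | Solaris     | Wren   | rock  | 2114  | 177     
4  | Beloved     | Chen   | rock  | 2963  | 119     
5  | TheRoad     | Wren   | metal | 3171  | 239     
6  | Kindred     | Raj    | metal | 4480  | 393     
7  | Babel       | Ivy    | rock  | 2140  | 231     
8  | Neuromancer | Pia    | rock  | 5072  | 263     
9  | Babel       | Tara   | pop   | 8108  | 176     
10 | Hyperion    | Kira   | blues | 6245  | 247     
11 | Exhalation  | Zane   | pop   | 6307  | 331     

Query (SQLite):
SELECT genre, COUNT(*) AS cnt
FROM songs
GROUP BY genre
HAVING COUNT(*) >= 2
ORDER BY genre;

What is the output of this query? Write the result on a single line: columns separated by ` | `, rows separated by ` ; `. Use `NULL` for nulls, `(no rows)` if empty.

blues | 2 ; metal | 2 ; pop | 3 ; rock | 4

Partition songs by genre; compute COUNT(*) within each group.
HAVING: keep groups with count ≥ 2.
  blues: ids {2, 10} → COUNT(*)=2
  metal: ids {5, 6} → COUNT(*)=2
  pop: ids {1, 9, 11} → COUNT(*)=3
  rock: ids {3, 4, 7, 8} → COUNT(*)=4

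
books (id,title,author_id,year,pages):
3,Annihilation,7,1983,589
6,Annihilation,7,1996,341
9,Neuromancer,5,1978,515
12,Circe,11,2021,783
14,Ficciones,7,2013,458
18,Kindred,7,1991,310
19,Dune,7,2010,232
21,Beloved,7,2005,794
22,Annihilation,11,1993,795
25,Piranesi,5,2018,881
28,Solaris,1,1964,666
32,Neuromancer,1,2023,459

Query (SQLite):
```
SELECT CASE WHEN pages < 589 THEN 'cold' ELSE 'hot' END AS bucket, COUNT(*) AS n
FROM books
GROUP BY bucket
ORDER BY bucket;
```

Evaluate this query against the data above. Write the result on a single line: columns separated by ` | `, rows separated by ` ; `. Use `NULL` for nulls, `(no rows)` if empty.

cold | 6 ; hot | 6

Bucket rows by pages < 589 → 'cold' else 'hot'; count each bucket.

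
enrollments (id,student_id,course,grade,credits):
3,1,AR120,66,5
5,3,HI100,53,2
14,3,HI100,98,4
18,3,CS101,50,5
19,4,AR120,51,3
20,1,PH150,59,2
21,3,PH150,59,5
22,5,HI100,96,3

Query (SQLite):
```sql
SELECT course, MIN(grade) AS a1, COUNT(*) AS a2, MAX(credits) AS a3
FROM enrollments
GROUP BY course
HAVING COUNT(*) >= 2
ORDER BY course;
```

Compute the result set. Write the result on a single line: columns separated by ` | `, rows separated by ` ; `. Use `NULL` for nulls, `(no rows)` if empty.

AR120 | 51 | 2 | 5 ; HI100 | 53 | 3 | 4 ; PH150 | 59 | 2 | 5

Group enrollments by course.
Per group compute: MIN(grade), COUNT(*), MAX(credits).
HAVING: drop groups with fewer than 2 rows.
  AR120: ids {3, 19} → MIN(grade)=51, COUNT(*)=2, MAX(credits)=5
  CS101: ids {18} → MIN(grade)=50, COUNT(*)=1, MAX(credits)=5
  HI100: ids {5, 14, 22} → MIN(grade)=53, COUNT(*)=3, MAX(credits)=4
  PH150: ids {20, 21} → MIN(grade)=59, COUNT(*)=2, MAX(credits)=5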